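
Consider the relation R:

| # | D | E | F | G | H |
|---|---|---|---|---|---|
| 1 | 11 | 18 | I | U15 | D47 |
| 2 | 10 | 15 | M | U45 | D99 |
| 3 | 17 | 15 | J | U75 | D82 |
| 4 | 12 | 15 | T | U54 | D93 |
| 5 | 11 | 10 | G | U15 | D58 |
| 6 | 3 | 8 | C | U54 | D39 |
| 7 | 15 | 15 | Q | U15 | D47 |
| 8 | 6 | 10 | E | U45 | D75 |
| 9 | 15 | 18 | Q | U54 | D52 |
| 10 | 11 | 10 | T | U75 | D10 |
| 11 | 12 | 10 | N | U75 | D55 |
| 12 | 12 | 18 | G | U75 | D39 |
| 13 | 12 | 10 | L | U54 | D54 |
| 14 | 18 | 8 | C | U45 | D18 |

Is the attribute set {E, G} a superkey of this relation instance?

Rows 10 and 11 have the same {E, G} value (E=10, G=U75) but are distinct tuples, so {E, G} does not determine every attribute — not a superkey.

No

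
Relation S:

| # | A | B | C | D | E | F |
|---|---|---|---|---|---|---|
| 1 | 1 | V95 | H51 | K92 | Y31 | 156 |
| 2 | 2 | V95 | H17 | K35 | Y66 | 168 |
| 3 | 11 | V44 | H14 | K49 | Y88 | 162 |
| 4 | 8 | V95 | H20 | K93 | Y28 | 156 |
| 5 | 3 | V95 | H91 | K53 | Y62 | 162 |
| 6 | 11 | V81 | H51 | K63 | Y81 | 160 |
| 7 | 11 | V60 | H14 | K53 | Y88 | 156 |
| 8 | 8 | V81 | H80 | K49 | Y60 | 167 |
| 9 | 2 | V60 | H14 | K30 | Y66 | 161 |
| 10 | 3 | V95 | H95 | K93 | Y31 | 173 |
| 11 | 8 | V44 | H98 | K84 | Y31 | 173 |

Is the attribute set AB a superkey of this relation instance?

Rows 5 and 10 have the same AB value (A=3, B=V95) but are distinct tuples, so AB does not determine every attribute — not a superkey.

No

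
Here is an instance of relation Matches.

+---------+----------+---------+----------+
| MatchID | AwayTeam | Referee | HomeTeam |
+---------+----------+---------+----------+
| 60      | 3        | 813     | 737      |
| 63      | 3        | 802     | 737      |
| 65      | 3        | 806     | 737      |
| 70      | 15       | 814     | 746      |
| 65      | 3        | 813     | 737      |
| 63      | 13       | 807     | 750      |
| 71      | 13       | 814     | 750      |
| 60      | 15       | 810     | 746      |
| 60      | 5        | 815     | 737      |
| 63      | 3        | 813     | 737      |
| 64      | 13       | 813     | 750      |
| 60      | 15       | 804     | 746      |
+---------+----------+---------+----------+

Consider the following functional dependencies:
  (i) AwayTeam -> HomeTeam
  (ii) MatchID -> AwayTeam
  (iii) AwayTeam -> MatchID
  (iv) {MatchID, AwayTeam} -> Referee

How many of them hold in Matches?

(i) AwayTeam -> HomeTeam: every LHS value maps to a single RHS value — holds.
(ii) MatchID -> AwayTeam: MatchID=60: 4 rows → AwayTeam takes values {3, 15, 5} — violation; MatchID=63: 3 rows → AwayTeam takes values {3, 13} — violation — fails.
(iii) AwayTeam -> MatchID: AwayTeam=3: 5 rows → MatchID takes values {60, 63, 65} — violation; AwayTeam=15: 3 rows → MatchID takes values {70, 60} — violation; AwayTeam=13: 3 rows → MatchID takes values {63, 71, 64} — violation — fails.
(iv) {MatchID, AwayTeam} -> Referee: (MatchID=63, AwayTeam=3): 2 rows → Referee takes values {802, 813} — violation; (MatchID=65, AwayTeam=3): 2 rows → Referee takes values {806, 813} — violation; (MatchID=60, AwayTeam=15): 2 rows → Referee takes values {810, 804} — violation — fails.
1 of the 4 dependencies holds.

1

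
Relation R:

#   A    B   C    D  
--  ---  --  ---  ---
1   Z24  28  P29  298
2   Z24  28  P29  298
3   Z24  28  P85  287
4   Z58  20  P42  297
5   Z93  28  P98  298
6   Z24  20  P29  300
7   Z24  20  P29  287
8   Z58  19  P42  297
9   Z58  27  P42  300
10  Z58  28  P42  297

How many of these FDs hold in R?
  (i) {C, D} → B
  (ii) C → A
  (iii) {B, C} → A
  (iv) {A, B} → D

(i) {C, D} → B: (C=P42, D=297): rows 4, 8, 10 → B takes values {20, 19, 28} — violation — fails.
(ii) C → A: every LHS value maps to a single RHS value — holds.
(iii) {B, C} → A: every LHS value maps to a single RHS value — holds.
(iv) {A, B} → D: (A=Z24, B=28): rows 1, 2, 3 → D takes values {298, 287} — violation; (A=Z24, B=20): rows 6, 7 → D takes values {300, 287} — violation — fails.
2 of the 4 dependencies hold.

2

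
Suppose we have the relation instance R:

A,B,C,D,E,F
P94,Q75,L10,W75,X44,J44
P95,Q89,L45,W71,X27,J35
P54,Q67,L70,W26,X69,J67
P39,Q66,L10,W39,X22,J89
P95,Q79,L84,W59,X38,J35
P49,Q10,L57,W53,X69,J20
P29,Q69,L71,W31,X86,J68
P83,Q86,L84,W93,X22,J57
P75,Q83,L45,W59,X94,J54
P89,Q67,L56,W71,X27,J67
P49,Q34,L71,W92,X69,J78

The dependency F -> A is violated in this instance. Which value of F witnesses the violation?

F=J44: 1 row → A = P94 ✓
F=J35: 2 rows → A = P95, P95 ✓
F=J67: 2 rows → A takes values {P54, P89} — violation
F=J89: 1 row → A = P39 ✓
F=J20: 1 row → A = P49 ✓
F=J68: 1 row → A = P29 ✓
F=J57: 1 row → A = P83 ✓
F=J54: 1 row → A = P75 ✓
F=J78: 1 row → A = P49 ✓
The only F value with inconsistent A is F=J67.

J67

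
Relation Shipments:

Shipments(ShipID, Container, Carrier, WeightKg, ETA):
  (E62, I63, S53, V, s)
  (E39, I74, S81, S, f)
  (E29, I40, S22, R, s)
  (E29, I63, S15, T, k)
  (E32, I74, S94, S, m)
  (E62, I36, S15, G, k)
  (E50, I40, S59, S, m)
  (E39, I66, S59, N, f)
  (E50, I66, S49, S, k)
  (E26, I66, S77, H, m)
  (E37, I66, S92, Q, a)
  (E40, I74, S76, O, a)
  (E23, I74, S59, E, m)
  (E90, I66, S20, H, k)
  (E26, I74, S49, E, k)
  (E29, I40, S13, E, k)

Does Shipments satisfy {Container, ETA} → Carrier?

(Container=I63, ETA=s): 1 row → Carrier = S53 ✓
(Container=I74, ETA=f): 1 row → Carrier = S81 ✓
(Container=I40, ETA=s): 1 row → Carrier = S22 ✓
(Container=I63, ETA=k): 1 row → Carrier = S15 ✓
(Container=I74, ETA=m): 2 rows → Carrier takes values {S94, S59} — violation
(Container=I36, ETA=k): 1 row → Carrier = S15 ✓
(Container=I40, ETA=m): 1 row → Carrier = S59 ✓
(Container=I66, ETA=f): 1 row → Carrier = S59 ✓
(Container=I66, ETA=k): 2 rows → Carrier takes values {S49, S20} — violation
(Container=I66, ETA=m): 1 row → Carrier = S77 ✓
(Container=I66, ETA=a): 1 row → Carrier = S92 ✓
(Container=I74, ETA=a): 1 row → Carrier = S76 ✓
(Container=I74, ETA=k): 1 row → Carrier = S49 ✓
(Container=I40, ETA=k): 1 row → Carrier = S13 ✓
Two rows agree on {Container, ETA} but differ on Carrier, so {Container, ETA} → Carrier does not hold.

No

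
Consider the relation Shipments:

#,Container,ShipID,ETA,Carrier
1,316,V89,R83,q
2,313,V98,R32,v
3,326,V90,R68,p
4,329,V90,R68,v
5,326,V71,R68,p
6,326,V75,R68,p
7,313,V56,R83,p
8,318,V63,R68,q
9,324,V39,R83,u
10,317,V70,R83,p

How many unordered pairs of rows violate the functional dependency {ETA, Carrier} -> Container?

(ETA=R68, Carrier=p): all 3 rows agree on Container — 0 pairs.
(ETA=R83, Carrier=p): violating pairs (7,10) — 1 pair.

1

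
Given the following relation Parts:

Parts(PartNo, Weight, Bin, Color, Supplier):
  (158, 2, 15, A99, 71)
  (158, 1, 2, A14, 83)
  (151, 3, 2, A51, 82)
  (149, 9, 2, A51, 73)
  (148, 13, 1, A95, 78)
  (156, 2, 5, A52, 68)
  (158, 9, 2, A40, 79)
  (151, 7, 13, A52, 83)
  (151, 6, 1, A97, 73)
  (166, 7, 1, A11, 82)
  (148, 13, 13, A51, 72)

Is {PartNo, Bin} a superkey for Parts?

Two distinct rows share (PartNo=158, Bin=2), so {PartNo, Bin} does not determine every attribute — not a superkey.

No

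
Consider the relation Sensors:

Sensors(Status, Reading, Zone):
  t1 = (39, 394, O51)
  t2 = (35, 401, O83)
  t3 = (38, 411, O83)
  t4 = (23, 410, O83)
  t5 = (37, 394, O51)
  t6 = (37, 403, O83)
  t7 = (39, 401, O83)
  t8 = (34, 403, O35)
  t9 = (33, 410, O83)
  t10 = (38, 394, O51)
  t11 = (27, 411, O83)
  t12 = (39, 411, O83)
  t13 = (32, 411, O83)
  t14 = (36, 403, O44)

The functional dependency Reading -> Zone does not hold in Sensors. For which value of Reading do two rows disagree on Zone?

Reading=394: rows 1, 5, 10 → Zone = O51, O51, O51 ✓
Reading=401: rows 2, 7 → Zone = O83, O83 ✓
Reading=411: rows 3, 11, 12, 13 → Zone = O83, O83, O83, O83 ✓
Reading=410: rows 4, 9 → Zone = O83, O83 ✓
Reading=403: rows 6, 8, 14 → Zone takes values {O83, O35, O44} — violation
The only Reading value with inconsistent Zone is Reading=403.

403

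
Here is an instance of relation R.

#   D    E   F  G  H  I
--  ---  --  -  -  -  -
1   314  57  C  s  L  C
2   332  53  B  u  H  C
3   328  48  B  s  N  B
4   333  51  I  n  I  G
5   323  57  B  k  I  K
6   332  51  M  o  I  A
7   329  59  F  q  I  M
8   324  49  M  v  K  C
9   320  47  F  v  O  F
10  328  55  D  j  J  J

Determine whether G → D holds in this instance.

G=s: rows 1, 3 → D takes values {314, 328} — violation
G=u: row 2 → D = 332 ✓
G=n: row 4 → D = 333 ✓
G=k: row 5 → D = 323 ✓
G=o: row 6 → D = 332 ✓
G=q: row 7 → D = 329 ✓
G=v: rows 8, 9 → D takes values {324, 320} — violation
G=j: row 10 → D = 328 ✓
Two rows agree on G but differ on D, so G → D does not hold.

No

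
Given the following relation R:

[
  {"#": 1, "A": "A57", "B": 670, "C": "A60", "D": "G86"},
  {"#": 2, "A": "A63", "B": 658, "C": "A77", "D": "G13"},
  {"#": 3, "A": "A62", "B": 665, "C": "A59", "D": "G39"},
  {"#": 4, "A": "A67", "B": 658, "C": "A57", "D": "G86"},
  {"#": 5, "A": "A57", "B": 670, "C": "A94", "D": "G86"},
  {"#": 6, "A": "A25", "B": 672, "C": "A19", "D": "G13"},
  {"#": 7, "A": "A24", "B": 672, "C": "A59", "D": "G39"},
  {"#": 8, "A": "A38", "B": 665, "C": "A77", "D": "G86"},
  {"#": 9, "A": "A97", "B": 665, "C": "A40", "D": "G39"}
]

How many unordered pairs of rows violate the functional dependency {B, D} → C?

2

(B=670, D=G86): violating pairs (1,5) — 1 pair.
(B=665, D=G39): violating pairs (3,9) — 1 pair.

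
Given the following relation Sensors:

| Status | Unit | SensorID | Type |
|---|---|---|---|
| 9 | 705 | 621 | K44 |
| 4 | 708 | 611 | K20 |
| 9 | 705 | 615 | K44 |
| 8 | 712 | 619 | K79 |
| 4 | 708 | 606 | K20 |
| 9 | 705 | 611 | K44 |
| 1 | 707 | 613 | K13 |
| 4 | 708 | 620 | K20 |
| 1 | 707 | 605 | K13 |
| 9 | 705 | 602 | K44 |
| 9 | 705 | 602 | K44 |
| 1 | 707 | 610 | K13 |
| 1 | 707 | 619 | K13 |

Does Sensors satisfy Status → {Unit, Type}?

Yes

Status=9: 5 rows → {Unit,Type} = (705, K44), (705, K44), (705, K44), (705, K44), (705, K44) ✓
Status=4: 3 rows → {Unit,Type} = (708, K20), (708, K20), (708, K20) ✓
Status=8: 1 row → {Unit,Type} = (712, K79) ✓
Status=1: 4 rows → {Unit,Type} = (707, K13), (707, K13), (707, K13), (707, K13) ✓
Every Status value is associated with a single {Unit, Type} value, so Status → {Unit, Type} holds.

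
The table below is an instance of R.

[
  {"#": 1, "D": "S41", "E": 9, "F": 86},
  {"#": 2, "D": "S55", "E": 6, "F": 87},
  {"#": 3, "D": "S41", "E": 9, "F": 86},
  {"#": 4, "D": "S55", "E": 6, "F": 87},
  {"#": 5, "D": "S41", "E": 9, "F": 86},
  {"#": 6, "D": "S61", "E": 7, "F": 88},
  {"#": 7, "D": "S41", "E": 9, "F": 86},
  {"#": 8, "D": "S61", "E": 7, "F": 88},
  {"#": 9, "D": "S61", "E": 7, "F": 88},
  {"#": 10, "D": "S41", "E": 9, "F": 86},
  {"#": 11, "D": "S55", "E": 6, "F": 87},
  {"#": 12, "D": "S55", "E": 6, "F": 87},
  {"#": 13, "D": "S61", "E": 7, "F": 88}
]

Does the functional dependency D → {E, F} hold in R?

Yes

D=S41: rows 1, 3, 5, 7, 10 → {E,F} = (9, 86), (9, 86), (9, 86), (9, 86), (9, 86) ✓
D=S55: rows 2, 4, 11, 12 → {E,F} = (6, 87), (6, 87), (6, 87), (6, 87) ✓
D=S61: rows 6, 8, 9, 13 → {E,F} = (7, 88), (7, 88), (7, 88), (7, 88) ✓
Every D value is associated with a single {E, F} value, so D → {E, F} holds.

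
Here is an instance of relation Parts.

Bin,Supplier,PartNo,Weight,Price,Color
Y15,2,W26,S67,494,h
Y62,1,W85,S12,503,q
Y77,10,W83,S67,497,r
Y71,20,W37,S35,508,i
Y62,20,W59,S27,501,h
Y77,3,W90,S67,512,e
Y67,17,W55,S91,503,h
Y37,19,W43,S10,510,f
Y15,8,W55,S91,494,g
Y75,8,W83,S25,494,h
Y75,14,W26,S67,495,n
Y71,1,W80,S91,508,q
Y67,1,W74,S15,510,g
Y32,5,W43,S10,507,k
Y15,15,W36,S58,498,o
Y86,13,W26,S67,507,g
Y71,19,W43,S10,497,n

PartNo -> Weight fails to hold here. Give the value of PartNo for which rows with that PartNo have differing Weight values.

PartNo=W26: 3 rows → Weight = S67, S67, S67 ✓
PartNo=W85: 1 row → Weight = S12 ✓
PartNo=W83: 2 rows → Weight takes values {S67, S25} — violation
PartNo=W37: 1 row → Weight = S35 ✓
PartNo=W59: 1 row → Weight = S27 ✓
PartNo=W90: 1 row → Weight = S67 ✓
PartNo=W55: 2 rows → Weight = S91, S91 ✓
PartNo=W43: 3 rows → Weight = S10, S10, S10 ✓
PartNo=W80: 1 row → Weight = S91 ✓
PartNo=W74: 1 row → Weight = S15 ✓
PartNo=W36: 1 row → Weight = S58 ✓
The only PartNo value with inconsistent Weight is PartNo=W83.

W83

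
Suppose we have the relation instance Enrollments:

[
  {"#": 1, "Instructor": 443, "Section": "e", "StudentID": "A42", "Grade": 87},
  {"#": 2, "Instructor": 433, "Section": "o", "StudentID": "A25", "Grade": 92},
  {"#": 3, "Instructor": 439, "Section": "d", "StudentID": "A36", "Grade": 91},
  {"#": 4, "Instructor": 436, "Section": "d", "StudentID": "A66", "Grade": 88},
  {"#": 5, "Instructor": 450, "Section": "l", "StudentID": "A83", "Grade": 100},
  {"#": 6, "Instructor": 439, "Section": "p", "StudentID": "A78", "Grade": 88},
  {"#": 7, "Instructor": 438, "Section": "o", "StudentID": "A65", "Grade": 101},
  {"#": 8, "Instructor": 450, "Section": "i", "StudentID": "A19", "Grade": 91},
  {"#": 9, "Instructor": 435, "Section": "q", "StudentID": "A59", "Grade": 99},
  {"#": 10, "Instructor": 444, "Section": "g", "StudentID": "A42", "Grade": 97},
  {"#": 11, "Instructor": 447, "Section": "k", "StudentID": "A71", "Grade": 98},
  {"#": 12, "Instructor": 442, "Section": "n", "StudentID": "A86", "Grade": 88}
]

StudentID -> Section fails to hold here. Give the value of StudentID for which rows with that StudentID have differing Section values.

A42

StudentID=A42: rows 1, 10 → Section takes values {e, g} — violation
StudentID=A25: row 2 → Section = o ✓
StudentID=A36: row 3 → Section = d ✓
StudentID=A66: row 4 → Section = d ✓
StudentID=A83: row 5 → Section = l ✓
StudentID=A78: row 6 → Section = p ✓
StudentID=A65: row 7 → Section = o ✓
StudentID=A19: row 8 → Section = i ✓
StudentID=A59: row 9 → Section = q ✓
StudentID=A71: row 11 → Section = k ✓
StudentID=A86: row 12 → Section = n ✓
The only StudentID value with inconsistent Section is StudentID=A42.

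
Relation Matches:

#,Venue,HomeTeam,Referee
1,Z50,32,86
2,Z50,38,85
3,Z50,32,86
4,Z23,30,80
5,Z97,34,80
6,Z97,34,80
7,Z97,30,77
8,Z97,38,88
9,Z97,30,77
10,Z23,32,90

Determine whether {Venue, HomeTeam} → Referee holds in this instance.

Yes

(Venue=Z50, HomeTeam=32): rows 1, 3 → Referee = 86, 86 ✓
(Venue=Z50, HomeTeam=38): row 2 → Referee = 85 ✓
(Venue=Z23, HomeTeam=30): row 4 → Referee = 80 ✓
(Venue=Z97, HomeTeam=34): rows 5, 6 → Referee = 80, 80 ✓
(Venue=Z97, HomeTeam=30): rows 7, 9 → Referee = 77, 77 ✓
(Venue=Z97, HomeTeam=38): row 8 → Referee = 88 ✓
(Venue=Z23, HomeTeam=32): row 10 → Referee = 90 ✓
Every {Venue, HomeTeam} value is associated with a single Referee value, so {Venue, HomeTeam} → Referee holds.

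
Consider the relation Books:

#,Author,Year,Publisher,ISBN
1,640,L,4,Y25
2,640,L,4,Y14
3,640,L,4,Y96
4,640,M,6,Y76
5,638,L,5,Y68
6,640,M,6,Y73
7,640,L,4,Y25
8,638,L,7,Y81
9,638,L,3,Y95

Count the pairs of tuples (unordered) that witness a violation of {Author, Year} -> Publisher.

(Author=640, Year=L): all 4 rows agree on Publisher — 0 pairs.
(Author=640, Year=M): all 2 rows agree on Publisher — 0 pairs.
(Author=638, Year=L): violating pairs (5,8), (5,9), (8,9) — 3 pairs.

3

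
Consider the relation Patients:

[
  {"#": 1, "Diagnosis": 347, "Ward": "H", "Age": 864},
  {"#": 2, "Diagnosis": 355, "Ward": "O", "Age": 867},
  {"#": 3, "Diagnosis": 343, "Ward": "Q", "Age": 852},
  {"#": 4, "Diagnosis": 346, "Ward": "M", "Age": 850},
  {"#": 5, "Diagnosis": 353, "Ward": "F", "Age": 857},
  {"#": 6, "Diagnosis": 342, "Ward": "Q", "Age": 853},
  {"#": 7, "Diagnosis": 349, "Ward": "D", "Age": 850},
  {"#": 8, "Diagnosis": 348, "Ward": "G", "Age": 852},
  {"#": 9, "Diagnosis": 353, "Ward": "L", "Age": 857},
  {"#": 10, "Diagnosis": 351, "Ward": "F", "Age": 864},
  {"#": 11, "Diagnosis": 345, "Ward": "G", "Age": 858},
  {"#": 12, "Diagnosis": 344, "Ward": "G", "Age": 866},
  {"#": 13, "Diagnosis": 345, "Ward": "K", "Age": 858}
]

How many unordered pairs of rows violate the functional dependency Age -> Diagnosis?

3

Age=864: violating pairs (1,10) — 1 pair.
Age=852: violating pairs (3,8) — 1 pair.
Age=850: violating pairs (4,7) — 1 pair.
Age=857: all 2 rows agree on Diagnosis — 0 pairs.
Age=858: all 2 rows agree on Diagnosis — 0 pairs.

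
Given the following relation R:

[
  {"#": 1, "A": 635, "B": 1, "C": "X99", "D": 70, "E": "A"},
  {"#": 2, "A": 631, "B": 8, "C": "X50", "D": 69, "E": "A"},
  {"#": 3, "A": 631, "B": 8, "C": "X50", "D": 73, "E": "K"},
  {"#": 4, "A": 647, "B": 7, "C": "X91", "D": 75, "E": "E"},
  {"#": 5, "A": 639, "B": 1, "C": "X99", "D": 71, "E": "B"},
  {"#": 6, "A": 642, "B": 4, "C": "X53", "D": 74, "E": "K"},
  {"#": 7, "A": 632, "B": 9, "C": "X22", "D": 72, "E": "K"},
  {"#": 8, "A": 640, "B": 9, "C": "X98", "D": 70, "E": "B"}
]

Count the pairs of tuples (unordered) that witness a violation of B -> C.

B=1: all 2 rows agree on C — 0 pairs.
B=8: all 2 rows agree on C — 0 pairs.
B=9: violating pairs (7,8) — 1 pair.

1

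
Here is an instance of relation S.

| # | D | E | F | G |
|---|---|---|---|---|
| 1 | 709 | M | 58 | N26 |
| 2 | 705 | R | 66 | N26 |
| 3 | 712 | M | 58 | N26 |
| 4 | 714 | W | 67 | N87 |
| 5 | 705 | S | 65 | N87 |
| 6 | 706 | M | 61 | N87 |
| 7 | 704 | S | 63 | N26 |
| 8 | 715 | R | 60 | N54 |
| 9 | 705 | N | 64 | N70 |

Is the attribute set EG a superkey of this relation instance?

No

Rows 1 and 3 have the same EG value (E=M, G=N26) but are distinct tuples, so EG does not determine every attribute — not a superkey.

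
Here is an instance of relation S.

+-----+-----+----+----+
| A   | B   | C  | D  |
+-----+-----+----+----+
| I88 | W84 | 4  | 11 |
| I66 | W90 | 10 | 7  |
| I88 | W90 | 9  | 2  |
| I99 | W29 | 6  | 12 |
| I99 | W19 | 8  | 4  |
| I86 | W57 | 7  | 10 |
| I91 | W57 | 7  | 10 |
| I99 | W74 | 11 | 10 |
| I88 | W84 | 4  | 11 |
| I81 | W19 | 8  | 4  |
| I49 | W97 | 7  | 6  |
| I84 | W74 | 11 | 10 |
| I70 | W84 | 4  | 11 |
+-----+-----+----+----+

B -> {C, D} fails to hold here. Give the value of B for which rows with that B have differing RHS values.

B=W84: 3 rows → {C,D} = (4, 11), (4, 11), (4, 11) ✓
B=W90: 2 rows → {C,D} takes values {(10, 7), (9, 2)} — violation
B=W29: 1 row → {C,D} = (6, 12) ✓
B=W19: 2 rows → {C,D} = (8, 4), (8, 4) ✓
B=W57: 2 rows → {C,D} = (7, 10), (7, 10) ✓
B=W74: 2 rows → {C,D} = (11, 10), (11, 10) ✓
B=W97: 1 row → {C,D} = (7, 6) ✓
The only B value with inconsistent RHS is B=W90.

W90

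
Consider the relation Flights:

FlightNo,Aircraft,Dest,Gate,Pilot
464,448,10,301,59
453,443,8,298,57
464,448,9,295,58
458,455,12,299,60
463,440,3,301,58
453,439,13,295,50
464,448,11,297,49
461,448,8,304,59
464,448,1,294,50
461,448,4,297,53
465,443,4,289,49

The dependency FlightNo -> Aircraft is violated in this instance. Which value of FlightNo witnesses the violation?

453

FlightNo=464: 4 rows → Aircraft = 448, 448, 448, 448 ✓
FlightNo=453: 2 rows → Aircraft takes values {443, 439} — violation
FlightNo=458: 1 row → Aircraft = 455 ✓
FlightNo=463: 1 row → Aircraft = 440 ✓
FlightNo=461: 2 rows → Aircraft = 448, 448 ✓
FlightNo=465: 1 row → Aircraft = 443 ✓
The only FlightNo value with inconsistent Aircraft is FlightNo=453.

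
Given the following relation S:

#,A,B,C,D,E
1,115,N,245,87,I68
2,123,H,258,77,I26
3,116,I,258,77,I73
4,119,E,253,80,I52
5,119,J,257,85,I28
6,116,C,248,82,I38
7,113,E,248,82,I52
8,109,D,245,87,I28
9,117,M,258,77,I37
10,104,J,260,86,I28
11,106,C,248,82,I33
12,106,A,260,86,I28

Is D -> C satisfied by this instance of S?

Yes

D=87: rows 1, 8 → C = 245, 245 ✓
D=77: rows 2, 3, 9 → C = 258, 258, 258 ✓
D=80: row 4 → C = 253 ✓
D=85: row 5 → C = 257 ✓
D=82: rows 6, 7, 11 → C = 248, 248, 248 ✓
D=86: rows 10, 12 → C = 260, 260 ✓
Every D value is associated with a single C value, so D -> C holds.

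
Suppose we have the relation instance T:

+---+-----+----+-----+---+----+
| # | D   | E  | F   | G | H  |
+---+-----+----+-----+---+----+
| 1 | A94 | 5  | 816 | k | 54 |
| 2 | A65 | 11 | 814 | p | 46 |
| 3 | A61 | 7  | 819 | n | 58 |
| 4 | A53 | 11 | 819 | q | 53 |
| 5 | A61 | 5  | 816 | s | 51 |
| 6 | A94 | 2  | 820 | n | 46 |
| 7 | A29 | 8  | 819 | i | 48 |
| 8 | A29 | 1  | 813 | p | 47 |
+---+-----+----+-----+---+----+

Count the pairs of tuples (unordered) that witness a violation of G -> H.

2

G=p: violating pairs (2,8) — 1 pair.
G=n: violating pairs (3,6) — 1 pair.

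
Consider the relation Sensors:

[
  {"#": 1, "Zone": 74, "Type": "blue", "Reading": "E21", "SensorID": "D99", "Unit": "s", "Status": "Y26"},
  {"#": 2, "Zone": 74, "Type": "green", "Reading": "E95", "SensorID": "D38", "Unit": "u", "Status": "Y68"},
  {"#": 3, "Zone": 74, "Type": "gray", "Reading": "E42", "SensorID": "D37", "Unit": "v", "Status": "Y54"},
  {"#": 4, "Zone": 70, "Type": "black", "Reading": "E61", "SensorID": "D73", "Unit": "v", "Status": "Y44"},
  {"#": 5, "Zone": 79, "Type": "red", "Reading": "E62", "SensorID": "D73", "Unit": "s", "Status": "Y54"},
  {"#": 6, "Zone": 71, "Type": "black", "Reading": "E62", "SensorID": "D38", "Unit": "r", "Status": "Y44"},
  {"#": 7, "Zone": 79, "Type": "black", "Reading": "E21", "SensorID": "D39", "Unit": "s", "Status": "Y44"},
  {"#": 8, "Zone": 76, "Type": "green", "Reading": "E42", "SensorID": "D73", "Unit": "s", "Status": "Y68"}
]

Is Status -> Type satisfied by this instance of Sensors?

Status=Y26: row 1 → Type = blue ✓
Status=Y68: rows 2, 8 → Type = green, green ✓
Status=Y54: rows 3, 5 → Type takes values {gray, red} — violation
Status=Y44: rows 4, 6, 7 → Type = black, black, black ✓
Two rows agree on Status but differ on Type, so Status -> Type does not hold.

No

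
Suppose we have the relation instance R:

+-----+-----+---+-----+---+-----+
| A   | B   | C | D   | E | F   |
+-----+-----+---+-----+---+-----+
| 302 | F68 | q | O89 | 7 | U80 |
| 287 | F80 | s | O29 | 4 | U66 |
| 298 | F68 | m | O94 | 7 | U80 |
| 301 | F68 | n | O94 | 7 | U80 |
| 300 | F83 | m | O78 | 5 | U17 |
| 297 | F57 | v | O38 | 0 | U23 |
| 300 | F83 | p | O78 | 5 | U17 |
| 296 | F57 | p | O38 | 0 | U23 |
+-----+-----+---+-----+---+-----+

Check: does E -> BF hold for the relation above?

E=7: 3 rows → {B,F} = (F68, U80), (F68, U80), (F68, U80) ✓
E=4: 1 row → {B,F} = (F80, U66) ✓
E=5: 2 rows → {B,F} = (F83, U17), (F83, U17) ✓
E=0: 2 rows → {B,F} = (F57, U23), (F57, U23) ✓
Every E value is associated with a single BF value, so E -> BF holds.

Yes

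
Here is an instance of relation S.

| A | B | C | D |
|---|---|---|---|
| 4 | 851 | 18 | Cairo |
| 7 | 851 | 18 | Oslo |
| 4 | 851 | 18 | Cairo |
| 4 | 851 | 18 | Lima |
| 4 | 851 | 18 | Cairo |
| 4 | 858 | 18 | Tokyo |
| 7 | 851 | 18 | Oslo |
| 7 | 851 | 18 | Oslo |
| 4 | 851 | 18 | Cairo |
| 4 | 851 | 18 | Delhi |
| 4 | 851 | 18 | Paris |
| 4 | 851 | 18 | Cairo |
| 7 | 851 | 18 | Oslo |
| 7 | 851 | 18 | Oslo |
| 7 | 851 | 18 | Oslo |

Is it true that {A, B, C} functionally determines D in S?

No

(A=4, B=851, C=18): 8 rows → D takes values {Cairo, Lima, Delhi, Paris} — violation
(A=7, B=851, C=18): 6 rows → D = Oslo, Oslo, Oslo, Oslo, Oslo, Oslo ✓
(A=4, B=858, C=18): 1 row → D = Tokyo ✓
Two rows agree on {A, B, C} but differ on D, so {A, B, C} -> D does not hold.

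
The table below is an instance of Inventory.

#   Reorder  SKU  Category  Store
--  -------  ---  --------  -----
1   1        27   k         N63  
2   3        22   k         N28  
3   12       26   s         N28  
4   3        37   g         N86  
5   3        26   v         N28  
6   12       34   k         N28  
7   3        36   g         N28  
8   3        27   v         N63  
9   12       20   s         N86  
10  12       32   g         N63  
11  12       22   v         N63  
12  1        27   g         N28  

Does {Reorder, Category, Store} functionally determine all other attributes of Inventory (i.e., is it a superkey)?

Yes

All 12 rows have distinct {Reorder, Category, Store} values, so {Reorder, Category, Store} → (all attributes) holds and {Reorder, Category, Store} is a superkey.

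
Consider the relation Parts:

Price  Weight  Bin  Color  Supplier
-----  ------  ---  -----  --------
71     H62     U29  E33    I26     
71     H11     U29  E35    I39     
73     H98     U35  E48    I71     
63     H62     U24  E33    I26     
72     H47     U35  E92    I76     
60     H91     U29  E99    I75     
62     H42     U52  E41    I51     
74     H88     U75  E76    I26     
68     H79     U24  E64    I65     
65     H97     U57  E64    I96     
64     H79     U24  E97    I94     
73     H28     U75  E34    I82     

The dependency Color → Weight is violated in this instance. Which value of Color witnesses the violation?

Color=E33: 2 rows → Weight = H62, H62 ✓
Color=E35: 1 row → Weight = H11 ✓
Color=E48: 1 row → Weight = H98 ✓
Color=E92: 1 row → Weight = H47 ✓
Color=E99: 1 row → Weight = H91 ✓
Color=E41: 1 row → Weight = H42 ✓
Color=E76: 1 row → Weight = H88 ✓
Color=E64: 2 rows → Weight takes values {H79, H97} — violation
Color=E97: 1 row → Weight = H79 ✓
Color=E34: 1 row → Weight = H28 ✓
The only Color value with inconsistent Weight is Color=E64.

E64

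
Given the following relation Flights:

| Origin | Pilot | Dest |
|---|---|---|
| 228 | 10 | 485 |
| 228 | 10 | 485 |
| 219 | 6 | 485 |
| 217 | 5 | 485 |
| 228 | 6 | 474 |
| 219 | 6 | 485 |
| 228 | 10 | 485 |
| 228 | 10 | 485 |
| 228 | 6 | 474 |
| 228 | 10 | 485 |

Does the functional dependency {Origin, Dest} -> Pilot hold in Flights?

(Origin=228, Dest=485): 5 rows → Pilot = 10, 10, 10, 10, 10 ✓
(Origin=219, Dest=485): 2 rows → Pilot = 6, 6 ✓
(Origin=217, Dest=485): 1 row → Pilot = 5 ✓
(Origin=228, Dest=474): 2 rows → Pilot = 6, 6 ✓
Every {Origin, Dest} value is associated with a single Pilot value, so {Origin, Dest} -> Pilot holds.

Yes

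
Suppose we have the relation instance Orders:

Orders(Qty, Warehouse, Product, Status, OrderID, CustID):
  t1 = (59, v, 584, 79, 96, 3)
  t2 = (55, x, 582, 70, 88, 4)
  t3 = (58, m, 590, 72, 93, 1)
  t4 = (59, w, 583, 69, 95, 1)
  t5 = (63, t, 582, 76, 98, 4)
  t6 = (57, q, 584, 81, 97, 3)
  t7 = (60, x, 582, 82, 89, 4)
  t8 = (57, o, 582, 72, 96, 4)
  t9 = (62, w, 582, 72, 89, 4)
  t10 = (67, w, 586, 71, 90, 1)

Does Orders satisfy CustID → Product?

No

CustID=3: rows 1, 6 → Product = 584, 584 ✓
CustID=4: rows 2, 5, 7, 8, 9 → Product = 582, 582, 582, 582, 582 ✓
CustID=1: rows 3, 4, 10 → Product takes values {590, 583, 586} — violation
Two rows agree on CustID but differ on Product, so CustID → Product does not hold.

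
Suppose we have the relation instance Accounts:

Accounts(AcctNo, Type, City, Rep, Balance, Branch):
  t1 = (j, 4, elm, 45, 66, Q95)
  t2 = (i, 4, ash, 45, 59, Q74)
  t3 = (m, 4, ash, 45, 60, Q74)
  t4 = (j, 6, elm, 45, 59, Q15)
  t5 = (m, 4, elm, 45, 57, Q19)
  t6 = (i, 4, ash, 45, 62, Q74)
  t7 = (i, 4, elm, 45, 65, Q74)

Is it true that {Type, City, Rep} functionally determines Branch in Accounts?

(Type=4, City=elm, Rep=45): rows 1, 5, 7 → Branch takes values {Q95, Q19, Q74} — violation
(Type=4, City=ash, Rep=45): rows 2, 3, 6 → Branch = Q74, Q74, Q74 ✓
(Type=6, City=elm, Rep=45): row 4 → Branch = Q15 ✓
Two rows agree on {Type, City, Rep} but differ on Branch, so {Type, City, Rep} → Branch does not hold.

No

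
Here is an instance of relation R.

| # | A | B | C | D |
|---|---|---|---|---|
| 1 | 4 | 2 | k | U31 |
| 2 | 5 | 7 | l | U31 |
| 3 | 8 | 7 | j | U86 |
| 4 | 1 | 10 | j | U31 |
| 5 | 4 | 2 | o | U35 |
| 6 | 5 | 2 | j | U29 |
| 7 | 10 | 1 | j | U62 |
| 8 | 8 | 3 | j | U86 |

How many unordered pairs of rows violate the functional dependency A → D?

A=4: violating pairs (1,5) — 1 pair.
A=5: violating pairs (2,6) — 1 pair.
A=8: all 2 rows agree on D — 0 pairs.

2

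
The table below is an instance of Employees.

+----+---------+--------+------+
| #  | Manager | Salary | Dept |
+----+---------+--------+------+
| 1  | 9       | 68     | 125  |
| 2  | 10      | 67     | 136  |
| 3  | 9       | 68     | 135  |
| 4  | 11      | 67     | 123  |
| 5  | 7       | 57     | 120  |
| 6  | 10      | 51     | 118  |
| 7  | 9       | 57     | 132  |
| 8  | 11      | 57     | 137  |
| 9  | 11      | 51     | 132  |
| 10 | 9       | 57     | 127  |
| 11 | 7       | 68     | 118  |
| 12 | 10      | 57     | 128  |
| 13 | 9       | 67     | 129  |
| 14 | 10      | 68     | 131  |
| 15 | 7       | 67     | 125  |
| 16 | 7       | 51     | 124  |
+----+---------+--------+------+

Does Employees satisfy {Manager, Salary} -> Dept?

No

(Manager=9, Salary=68): rows 1, 3 → Dept takes values {125, 135} — violation
(Manager=10, Salary=67): row 2 → Dept = 136 ✓
(Manager=11, Salary=67): row 4 → Dept = 123 ✓
(Manager=7, Salary=57): row 5 → Dept = 120 ✓
(Manager=10, Salary=51): row 6 → Dept = 118 ✓
(Manager=9, Salary=57): rows 7, 10 → Dept takes values {132, 127} — violation
(Manager=11, Salary=57): row 8 → Dept = 137 ✓
(Manager=11, Salary=51): row 9 → Dept = 132 ✓
(Manager=7, Salary=68): row 11 → Dept = 118 ✓
(Manager=10, Salary=57): row 12 → Dept = 128 ✓
(Manager=9, Salary=67): row 13 → Dept = 129 ✓
(Manager=10, Salary=68): row 14 → Dept = 131 ✓
(Manager=7, Salary=67): row 15 → Dept = 125 ✓
(Manager=7, Salary=51): row 16 → Dept = 124 ✓
Two rows agree on {Manager, Salary} but differ on Dept, so {Manager, Salary} -> Dept does not hold.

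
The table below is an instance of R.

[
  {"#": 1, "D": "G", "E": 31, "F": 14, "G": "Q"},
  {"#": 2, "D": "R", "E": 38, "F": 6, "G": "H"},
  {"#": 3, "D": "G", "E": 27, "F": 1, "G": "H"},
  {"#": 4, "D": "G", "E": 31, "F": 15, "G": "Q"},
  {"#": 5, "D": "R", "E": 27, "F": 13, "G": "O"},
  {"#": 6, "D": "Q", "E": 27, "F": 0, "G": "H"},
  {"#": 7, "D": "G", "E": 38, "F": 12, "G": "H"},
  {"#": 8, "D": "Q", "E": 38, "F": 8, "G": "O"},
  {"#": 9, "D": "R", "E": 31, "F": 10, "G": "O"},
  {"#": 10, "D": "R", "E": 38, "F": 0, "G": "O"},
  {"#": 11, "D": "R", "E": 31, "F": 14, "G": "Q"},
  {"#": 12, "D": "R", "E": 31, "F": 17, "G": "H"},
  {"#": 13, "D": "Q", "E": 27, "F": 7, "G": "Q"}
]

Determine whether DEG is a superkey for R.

Rows 1 and 4 have the same DEG value (D=G, E=31, G=Q) but are distinct tuples, so DEG does not determine every attribute — not a superkey.

No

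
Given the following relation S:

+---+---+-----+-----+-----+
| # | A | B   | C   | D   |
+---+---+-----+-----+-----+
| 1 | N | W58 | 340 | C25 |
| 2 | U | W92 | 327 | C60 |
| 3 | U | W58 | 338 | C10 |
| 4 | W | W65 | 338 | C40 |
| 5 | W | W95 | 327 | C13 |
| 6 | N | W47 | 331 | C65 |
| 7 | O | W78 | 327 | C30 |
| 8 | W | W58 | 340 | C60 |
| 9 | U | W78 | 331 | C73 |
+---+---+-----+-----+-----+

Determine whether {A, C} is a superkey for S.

Yes

All 9 rows have distinct {A, C} values, so {A, C} → (all attributes) holds and {A, C} is a superkey.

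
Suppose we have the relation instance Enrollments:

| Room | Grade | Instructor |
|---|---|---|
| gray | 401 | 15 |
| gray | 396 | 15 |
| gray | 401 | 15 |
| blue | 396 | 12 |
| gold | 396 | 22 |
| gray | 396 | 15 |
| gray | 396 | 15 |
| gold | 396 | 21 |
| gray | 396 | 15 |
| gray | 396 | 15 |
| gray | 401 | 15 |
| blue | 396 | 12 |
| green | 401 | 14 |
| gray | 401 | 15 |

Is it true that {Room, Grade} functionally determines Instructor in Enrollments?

(Room=gray, Grade=401): 4 rows → Instructor = 15, 15, 15, 15 ✓
(Room=gray, Grade=396): 5 rows → Instructor = 15, 15, 15, 15, 15 ✓
(Room=blue, Grade=396): 2 rows → Instructor = 12, 12 ✓
(Room=gold, Grade=396): 2 rows → Instructor takes values {22, 21} — violation
(Room=green, Grade=401): 1 row → Instructor = 14 ✓
Two rows agree on {Room, Grade} but differ on Instructor, so {Room, Grade} -> Instructor does not hold.

No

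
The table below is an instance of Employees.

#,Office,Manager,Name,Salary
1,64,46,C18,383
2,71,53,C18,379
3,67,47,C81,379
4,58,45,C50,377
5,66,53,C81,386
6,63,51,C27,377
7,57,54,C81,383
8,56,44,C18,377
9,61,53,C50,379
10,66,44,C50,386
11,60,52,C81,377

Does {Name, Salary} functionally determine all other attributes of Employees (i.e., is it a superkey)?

Yes

All 11 rows have distinct {Name, Salary} values, so {Name, Salary} → (all attributes) holds and {Name, Salary} is a superkey.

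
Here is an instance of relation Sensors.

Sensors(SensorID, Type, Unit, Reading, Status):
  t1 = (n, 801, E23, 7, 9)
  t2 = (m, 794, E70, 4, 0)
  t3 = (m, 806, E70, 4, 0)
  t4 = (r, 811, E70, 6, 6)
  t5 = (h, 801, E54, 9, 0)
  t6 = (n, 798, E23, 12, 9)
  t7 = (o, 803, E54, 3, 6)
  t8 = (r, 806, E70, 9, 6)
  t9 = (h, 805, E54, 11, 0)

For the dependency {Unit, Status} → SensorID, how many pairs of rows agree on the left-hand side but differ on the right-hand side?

(Unit=E23, Status=9): all 2 rows agree on SensorID — 0 pairs.
(Unit=E70, Status=0): all 2 rows agree on SensorID — 0 pairs.
(Unit=E70, Status=6): all 2 rows agree on SensorID — 0 pairs.
(Unit=E54, Status=0): all 2 rows agree on SensorID — 0 pairs.

0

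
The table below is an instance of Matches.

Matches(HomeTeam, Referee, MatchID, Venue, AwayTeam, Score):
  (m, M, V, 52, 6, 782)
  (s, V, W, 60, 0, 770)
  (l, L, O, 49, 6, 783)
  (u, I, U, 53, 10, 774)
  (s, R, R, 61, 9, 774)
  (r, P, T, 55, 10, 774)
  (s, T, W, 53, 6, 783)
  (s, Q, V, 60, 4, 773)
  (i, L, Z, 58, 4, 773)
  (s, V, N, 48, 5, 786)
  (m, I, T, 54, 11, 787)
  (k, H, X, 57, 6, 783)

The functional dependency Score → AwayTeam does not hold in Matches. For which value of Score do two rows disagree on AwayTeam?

774

Score=782: 1 row → AwayTeam = 6 ✓
Score=770: 1 row → AwayTeam = 0 ✓
Score=783: 3 rows → AwayTeam = 6, 6, 6 ✓
Score=774: 3 rows → AwayTeam takes values {10, 9} — violation
Score=773: 2 rows → AwayTeam = 4, 4 ✓
Score=786: 1 row → AwayTeam = 5 ✓
Score=787: 1 row → AwayTeam = 11 ✓
The only Score value with inconsistent AwayTeam is Score=774.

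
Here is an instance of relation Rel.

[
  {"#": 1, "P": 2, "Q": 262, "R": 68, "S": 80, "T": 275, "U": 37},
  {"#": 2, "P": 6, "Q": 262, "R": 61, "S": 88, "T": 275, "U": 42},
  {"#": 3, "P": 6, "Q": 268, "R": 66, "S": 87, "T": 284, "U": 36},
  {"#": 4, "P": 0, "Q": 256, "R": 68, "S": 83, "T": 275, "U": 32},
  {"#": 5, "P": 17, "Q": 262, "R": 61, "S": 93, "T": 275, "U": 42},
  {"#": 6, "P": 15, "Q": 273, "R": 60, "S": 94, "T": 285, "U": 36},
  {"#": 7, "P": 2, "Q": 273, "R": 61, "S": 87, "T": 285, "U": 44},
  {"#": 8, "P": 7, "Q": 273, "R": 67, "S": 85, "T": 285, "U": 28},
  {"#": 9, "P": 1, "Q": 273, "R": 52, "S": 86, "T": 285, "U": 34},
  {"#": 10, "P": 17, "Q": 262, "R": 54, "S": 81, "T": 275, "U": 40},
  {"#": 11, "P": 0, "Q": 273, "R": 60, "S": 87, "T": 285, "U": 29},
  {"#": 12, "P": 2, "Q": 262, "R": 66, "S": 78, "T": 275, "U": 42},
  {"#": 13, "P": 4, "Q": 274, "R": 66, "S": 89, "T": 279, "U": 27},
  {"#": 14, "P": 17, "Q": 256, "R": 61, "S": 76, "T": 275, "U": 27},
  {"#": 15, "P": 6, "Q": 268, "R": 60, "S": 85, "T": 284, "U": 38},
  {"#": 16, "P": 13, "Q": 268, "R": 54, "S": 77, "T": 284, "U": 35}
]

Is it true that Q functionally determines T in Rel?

Q=262: rows 1, 2, 5, 10, 12 → T = 275, 275, 275, 275, 275 ✓
Q=268: rows 3, 15, 16 → T = 284, 284, 284 ✓
Q=256: rows 4, 14 → T = 275, 275 ✓
Q=273: rows 6, 7, 8, 9, 11 → T = 285, 285, 285, 285, 285 ✓
Q=274: row 13 → T = 279 ✓
Every Q value is associated with a single T value, so Q -> T holds.

Yes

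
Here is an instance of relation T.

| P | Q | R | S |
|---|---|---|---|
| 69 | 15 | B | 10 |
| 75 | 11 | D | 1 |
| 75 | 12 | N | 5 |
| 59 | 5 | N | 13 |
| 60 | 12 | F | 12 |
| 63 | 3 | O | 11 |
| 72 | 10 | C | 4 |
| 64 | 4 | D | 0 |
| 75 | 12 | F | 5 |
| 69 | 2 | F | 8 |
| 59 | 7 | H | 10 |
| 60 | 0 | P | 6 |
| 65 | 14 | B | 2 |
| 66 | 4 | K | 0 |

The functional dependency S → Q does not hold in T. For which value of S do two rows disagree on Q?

S=10: 2 rows → Q takes values {15, 7} — violation
S=1: 1 row → Q = 11 ✓
S=5: 2 rows → Q = 12, 12 ✓
S=13: 1 row → Q = 5 ✓
S=12: 1 row → Q = 12 ✓
S=11: 1 row → Q = 3 ✓
S=4: 1 row → Q = 10 ✓
S=0: 2 rows → Q = 4, 4 ✓
S=8: 1 row → Q = 2 ✓
S=6: 1 row → Q = 0 ✓
S=2: 1 row → Q = 14 ✓
The only S value with inconsistent Q is S=10.

10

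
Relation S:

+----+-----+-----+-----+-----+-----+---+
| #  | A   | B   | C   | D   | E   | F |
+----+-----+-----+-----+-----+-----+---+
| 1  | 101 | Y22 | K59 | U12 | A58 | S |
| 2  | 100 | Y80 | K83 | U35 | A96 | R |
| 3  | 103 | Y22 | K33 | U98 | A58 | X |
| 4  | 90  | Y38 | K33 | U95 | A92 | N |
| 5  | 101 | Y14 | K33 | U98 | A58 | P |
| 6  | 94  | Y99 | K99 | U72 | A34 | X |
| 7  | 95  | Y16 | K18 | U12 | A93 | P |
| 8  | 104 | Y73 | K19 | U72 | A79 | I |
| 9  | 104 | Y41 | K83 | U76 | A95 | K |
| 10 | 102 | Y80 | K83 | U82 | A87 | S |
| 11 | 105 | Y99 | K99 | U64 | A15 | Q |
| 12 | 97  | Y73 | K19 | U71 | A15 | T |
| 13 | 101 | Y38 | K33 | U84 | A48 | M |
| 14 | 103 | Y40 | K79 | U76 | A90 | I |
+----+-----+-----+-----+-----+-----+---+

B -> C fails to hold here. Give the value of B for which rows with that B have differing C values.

Y22

B=Y22: rows 1, 3 → C takes values {K59, K33} — violation
B=Y80: rows 2, 10 → C = K83, K83 ✓
B=Y38: rows 4, 13 → C = K33, K33 ✓
B=Y14: row 5 → C = K33 ✓
B=Y99: rows 6, 11 → C = K99, K99 ✓
B=Y16: row 7 → C = K18 ✓
B=Y73: rows 8, 12 → C = K19, K19 ✓
B=Y41: row 9 → C = K83 ✓
B=Y40: row 14 → C = K79 ✓
The only B value with inconsistent C is B=Y22.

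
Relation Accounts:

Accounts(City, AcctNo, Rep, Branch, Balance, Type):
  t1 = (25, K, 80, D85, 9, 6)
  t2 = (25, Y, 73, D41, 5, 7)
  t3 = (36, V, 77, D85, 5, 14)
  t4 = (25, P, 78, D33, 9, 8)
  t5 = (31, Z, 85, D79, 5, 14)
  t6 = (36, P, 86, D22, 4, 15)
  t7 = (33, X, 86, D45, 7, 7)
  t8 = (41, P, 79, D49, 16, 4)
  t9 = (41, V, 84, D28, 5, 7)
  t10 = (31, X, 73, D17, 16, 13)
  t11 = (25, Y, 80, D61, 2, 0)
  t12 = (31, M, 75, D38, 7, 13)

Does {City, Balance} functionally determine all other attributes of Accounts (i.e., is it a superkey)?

Rows 1 and 4 have the same {City, Balance} value (City=25, Balance=9) but are distinct tuples, so {City, Balance} does not determine every attribute — not a superkey.

No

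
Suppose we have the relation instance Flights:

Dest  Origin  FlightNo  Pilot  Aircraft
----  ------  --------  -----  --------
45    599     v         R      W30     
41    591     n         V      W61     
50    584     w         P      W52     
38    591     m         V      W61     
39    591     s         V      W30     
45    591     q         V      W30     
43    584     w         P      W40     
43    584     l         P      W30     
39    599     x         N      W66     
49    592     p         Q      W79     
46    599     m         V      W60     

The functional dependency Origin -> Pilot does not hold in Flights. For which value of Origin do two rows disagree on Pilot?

599

Origin=599: 3 rows → Pilot takes values {R, N, V} — violation
Origin=591: 4 rows → Pilot = V, V, V, V ✓
Origin=584: 3 rows → Pilot = P, P, P ✓
Origin=592: 1 row → Pilot = Q ✓
The only Origin value with inconsistent Pilot is Origin=599.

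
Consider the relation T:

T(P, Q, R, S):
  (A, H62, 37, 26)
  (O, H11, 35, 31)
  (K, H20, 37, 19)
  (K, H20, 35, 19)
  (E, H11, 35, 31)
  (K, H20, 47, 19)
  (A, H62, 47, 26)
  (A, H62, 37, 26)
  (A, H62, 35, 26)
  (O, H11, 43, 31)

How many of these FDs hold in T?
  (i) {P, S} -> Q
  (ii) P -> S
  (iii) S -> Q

3

(i) {P, S} -> Q: every LHS value maps to a single RHS value — holds.
(ii) P -> S: every LHS value maps to a single RHS value — holds.
(iii) S -> Q: every LHS value maps to a single RHS value — holds.
3 of the 3 dependencies hold.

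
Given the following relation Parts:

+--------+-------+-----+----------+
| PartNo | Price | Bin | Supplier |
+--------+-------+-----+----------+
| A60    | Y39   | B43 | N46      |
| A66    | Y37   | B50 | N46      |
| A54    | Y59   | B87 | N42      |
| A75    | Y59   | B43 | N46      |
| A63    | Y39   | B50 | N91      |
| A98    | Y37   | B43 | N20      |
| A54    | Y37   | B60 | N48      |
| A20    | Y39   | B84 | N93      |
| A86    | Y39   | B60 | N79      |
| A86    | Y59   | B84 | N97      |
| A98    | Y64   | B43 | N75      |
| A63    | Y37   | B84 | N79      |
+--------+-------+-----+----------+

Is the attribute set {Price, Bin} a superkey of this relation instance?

All 12 rows have distinct {Price, Bin} values, so {Price, Bin} → (all attributes) holds and {Price, Bin} is a superkey.

Yes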